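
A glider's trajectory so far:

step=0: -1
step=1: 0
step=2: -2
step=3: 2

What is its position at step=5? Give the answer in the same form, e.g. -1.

The jumps are +1, -2, +4 — a geometric progression with ratio -2.
step 4: 2 − 8 → -6
step 5: -6 + 16 → 10

10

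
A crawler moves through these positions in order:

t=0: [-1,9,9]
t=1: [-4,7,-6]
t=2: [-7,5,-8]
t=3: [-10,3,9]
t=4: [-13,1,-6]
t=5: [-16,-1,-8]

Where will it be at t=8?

First: linear, -3 per step → -25 at step 8.
Second: linear, -2 per step → -7 at step 8.
Third: cycles through 9, -6, -8 every 3 steps. Step 8 lands at position 2 of the cycle → -8.

[-25,-7,-8]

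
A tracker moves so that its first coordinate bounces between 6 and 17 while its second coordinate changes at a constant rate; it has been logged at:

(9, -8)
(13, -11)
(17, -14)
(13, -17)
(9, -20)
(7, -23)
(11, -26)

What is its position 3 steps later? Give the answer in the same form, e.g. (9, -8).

(11, -35)

The first coordinate reflects between 6 and 17, moving 4 per step.
  step 7: 11 → 15
  step 8: 15 → 15
  step 9: 15 → 11
The second coordinate changes by -3 each step: at step 9 it is -35.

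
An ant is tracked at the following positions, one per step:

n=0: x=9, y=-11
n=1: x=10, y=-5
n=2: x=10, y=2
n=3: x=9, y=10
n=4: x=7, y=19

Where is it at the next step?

Taking differences between consecutive positions: (+1,+6), (+0,+7), (-1,+8), (-2,+9). These grow by (-1,+1) each step.
step 5: x=7, y=19 + (-3,+10) → x=4, y=29

x=4, y=29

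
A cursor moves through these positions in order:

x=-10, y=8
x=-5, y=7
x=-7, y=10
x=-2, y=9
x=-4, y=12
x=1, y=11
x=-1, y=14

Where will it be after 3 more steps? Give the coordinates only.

Step-to-step displacements: (+5, -1), (-2, +3), (+5, -1), (-2, +3), (+5, -1), (-2, +3) — a repeating cycle of length 2.
step 7: apply (+5, -1) → x=4, y=13
step 8: apply (-2, +3) → x=2, y=16
step 9: apply (+5, -1) → x=7, y=15

x=7, y=15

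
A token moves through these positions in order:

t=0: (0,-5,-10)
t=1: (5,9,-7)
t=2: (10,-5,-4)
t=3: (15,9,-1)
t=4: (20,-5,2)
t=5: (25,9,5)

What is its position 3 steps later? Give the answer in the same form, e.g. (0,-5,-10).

(40,-5,14)

First: linear, +5 per step → 40 at step 8.
Second: cycles through -5, 9 every 2 steps. Step 8 lands at position 0 of the cycle → -5.
Third: linear, +3 per step → 14 at step 8.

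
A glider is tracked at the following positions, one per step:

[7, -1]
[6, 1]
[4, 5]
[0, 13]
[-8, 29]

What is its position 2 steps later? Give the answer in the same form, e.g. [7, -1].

Step-to-step displacements: [-1, +2], [-2, +4], [-4, +8], [-8, +16]; each is 2× the previous.
step 5: [-8, 29] + [-16, +32] → [-24, 61]
step 6: [-24, 61] + [-32, +64] → [-56, 125]

[-56, 125]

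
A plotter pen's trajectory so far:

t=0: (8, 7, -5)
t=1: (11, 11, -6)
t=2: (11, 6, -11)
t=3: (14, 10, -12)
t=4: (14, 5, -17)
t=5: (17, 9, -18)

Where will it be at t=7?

(20, 8, -24)

The moves between consecutive positions are (+3, +4, -1), (+0, -5, -5), (+3, +4, -1), (+0, -5, -5), (+3, +4, -1); they repeat the 2-cycle [(+3, +4, -1), (+0, -5, -5)].
step 6: apply (+0, -5, -5) → (17, 4, -23)
step 7: apply (+3, +4, -1) → (20, 8, -24)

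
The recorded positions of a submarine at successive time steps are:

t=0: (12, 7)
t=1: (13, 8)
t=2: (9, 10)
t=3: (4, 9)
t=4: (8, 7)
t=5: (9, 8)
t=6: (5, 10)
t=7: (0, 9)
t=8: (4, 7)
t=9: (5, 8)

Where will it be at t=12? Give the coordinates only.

(0, 7)

Step-to-step displacements: (+1, +1), (-4, +2), (-5, -1), (+4, -2), (+1, +1), (-4, +2), (-5, -1), (+4, -2), (+1, +1) — a repeating cycle of length 4.
step 10: apply (-4, +2) → (1, 10)
step 11: apply (-5, -1) → (-4, 9)
step 12: apply (+4, -2) → (0, 7)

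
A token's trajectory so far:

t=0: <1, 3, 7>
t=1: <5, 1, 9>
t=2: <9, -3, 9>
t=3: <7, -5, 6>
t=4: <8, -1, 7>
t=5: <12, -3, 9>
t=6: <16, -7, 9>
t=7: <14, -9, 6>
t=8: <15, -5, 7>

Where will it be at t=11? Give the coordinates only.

The moves between consecutive positions are <+4, -2, +2>, <+4, -4, +0>, <-2, -2, -3>, <+1, +4, +1>, <+4, -2, +2>, <+4, -4, +0>, <-2, -2, -3>, <+1, +4, +1>; they repeat the 4-cycle [<+4, -2, +2>, <+4, -4, +0>, <-2, -2, -3>, <+1, +4, +1>].
step 9: apply <+4, -2, +2> → <19, -7, 9>
step 10: apply <+4, -4, +0> → <23, -11, 9>
step 11: apply <-2, -2, -3> → <21, -13, 6>

<21, -13, 6>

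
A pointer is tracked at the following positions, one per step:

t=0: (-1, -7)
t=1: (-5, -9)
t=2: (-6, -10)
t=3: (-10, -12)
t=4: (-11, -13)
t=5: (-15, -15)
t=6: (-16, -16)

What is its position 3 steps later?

The moves between consecutive positions are (-4, -2), (-1, -1), (-4, -2), (-1, -1), (-4, -2), (-1, -1); they repeat the 2-cycle [(-4, -2), (-1, -1)].
step 7: apply (-4, -2) → (-20, -18)
step 8: apply (-1, -1) → (-21, -19)
step 9: apply (-4, -2) → (-25, -21)

(-25, -21)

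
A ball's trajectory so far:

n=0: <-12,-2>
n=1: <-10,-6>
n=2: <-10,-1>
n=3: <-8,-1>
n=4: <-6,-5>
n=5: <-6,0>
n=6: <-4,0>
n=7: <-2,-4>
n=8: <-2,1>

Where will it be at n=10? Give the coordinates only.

Step-to-step displacements: <+2,-4>, <+0,+5>, <+2,+0>, <+2,-4>, <+0,+5>, <+2,+0>, <+2,-4>, <+0,+5> — a repeating cycle of length 3.
step 9: apply <+2,+0> → <0,1>
step 10: apply <+2,-4> → <2,-3>

<2,-3>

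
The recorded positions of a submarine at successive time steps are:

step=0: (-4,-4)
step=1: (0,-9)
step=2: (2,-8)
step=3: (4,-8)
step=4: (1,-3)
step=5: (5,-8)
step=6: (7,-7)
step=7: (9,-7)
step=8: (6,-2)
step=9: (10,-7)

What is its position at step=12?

(11,-1)

The moves between consecutive positions are (+4,-5), (+2,+1), (+2,+0), (-3,+5), (+4,-5), (+2,+1), (+2,+0), (-3,+5), (+4,-5); they repeat the 4-cycle [(+4,-5), (+2,+1), (+2,+0), (-3,+5)].
step 10: apply (+2,+1) → (12,-6)
step 11: apply (+2,+0) → (14,-6)
step 12: apply (-3,+5) → (11,-1)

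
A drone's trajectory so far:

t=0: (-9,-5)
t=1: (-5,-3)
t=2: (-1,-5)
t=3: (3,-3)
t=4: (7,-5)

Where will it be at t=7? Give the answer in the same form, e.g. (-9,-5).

The first coordinate changes by +4 each step, so at step 7 it is -9 + 7·(4) = 19.
The second coordinate repeats the cycle [-5, -3] with period 2; step 7 mod 2 = 1, giving -3.

(19,-3)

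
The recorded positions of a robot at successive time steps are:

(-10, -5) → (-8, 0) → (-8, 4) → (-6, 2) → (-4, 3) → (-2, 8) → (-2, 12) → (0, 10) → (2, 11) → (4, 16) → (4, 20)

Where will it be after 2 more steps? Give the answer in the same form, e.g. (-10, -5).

The moves between consecutive positions are (+2, +5), (+0, +4), (+2, -2), (+2, +1), (+2, +5), (+0, +4), (+2, -2), (+2, +1), (+2, +5), (+0, +4); they repeat the 4-cycle [(+2, +5), (+0, +4), (+2, -2), (+2, +1)].
step 11: apply (+2, -2) → (6, 18)
step 12: apply (+2, +1) → (8, 19)

(8, 19)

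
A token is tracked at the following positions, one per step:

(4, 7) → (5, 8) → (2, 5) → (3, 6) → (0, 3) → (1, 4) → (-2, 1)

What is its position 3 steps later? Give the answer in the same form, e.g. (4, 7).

Step-to-step displacements: (+1, +1), (-3, -3), (+1, +1), (-3, -3), (+1, +1), (-3, -3) — a repeating cycle of length 2.
step 7: apply (+1, +1) → (-1, 2)
step 8: apply (-3, -3) → (-4, -1)
step 9: apply (+1, +1) → (-3, 0)

(-3, 0)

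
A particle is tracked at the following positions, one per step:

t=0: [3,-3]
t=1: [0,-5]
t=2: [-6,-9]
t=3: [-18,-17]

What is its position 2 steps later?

[-90,-65]

Consecutive displacements [-3,-2], [-6,-4], [-12,-8] scale by a factor of 2 each step.
step 4: [-18,-17] + [-24,-16] → [-42,-33]
step 5: [-42,-33] + [-48,-32] → [-90,-65]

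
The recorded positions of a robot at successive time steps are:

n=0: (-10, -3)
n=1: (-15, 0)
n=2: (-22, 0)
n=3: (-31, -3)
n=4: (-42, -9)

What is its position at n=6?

Successive displacements: (-5, +3), (-7, +0), (-9, -3), (-11, -6) — each changes by (-2, -3).
step 5: (-42, -9) + (-13, -9) → (-55, -18)
step 6: (-55, -18) + (-15, -12) → (-70, -30)

(-70, -30)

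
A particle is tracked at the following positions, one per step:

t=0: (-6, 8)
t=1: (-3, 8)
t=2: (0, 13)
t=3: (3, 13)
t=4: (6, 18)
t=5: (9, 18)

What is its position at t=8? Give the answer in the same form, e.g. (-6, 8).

(18, 28)

Step-to-step displacements: (+3, +0), (+3, +5), (+3, +0), (+3, +5), (+3, +0) — a repeating cycle of length 2.
step 6: apply (+3, +5) → (12, 23)
step 7: apply (+3, +0) → (15, 23)
step 8: apply (+3, +5) → (18, 28)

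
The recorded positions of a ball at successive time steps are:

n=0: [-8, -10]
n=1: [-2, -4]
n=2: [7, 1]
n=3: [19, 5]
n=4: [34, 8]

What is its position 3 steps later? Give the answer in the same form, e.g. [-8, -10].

First differences are [+6, +6], [+9, +5], [+12, +4], [+15, +3]; their common second difference is [+3, -1] (constant acceleration).
step 5: [34, 8] + [+18, +2] → [52, 10]
step 6: [52, 10] + [+21, +1] → [73, 11]
step 7: [73, 11] + [+24, +0] → [97, 11]

[97, 11]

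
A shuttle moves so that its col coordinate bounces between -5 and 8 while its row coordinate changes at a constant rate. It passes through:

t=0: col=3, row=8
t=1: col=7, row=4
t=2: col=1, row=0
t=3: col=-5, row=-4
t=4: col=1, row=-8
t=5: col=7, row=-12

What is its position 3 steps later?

The col coordinate travels 6 per step and bounces off the walls at -5 and 8.
  step 6: 7 → 3
  step 7: 3 → -3
  step 8: -3 → -1
The row coordinate changes by -4 each step: at step 8 it is -24.

col=-1, row=-24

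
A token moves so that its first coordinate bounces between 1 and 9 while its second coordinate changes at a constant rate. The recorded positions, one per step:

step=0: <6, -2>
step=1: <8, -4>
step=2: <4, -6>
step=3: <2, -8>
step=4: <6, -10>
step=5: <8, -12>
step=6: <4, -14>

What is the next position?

<2, -16>

The first coordinate travels 4 per step and bounces off the walls at 1 and 9.
  step 7: 4 → 2
The second coordinate changes by -2 each step: at step 7 it is -16.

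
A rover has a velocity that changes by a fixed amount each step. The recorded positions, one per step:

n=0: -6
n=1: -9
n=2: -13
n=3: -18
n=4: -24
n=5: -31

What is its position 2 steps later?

First differences are -3, -4, -5, -6, -7; their common second difference is -1 (constant acceleration).
step 6: -31 − 8 → -39
step 7: -39 − 9 → -48

-48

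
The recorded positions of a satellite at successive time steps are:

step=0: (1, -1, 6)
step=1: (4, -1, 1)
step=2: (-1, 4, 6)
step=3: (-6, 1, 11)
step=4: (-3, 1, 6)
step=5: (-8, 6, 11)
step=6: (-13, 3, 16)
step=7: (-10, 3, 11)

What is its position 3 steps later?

The moves between consecutive positions are (+3, +0, -5), (-5, +5, +5), (-5, -3, +5), (+3, +0, -5), (-5, +5, +5), (-5, -3, +5), (+3, +0, -5); they repeat the 3-cycle [(+3, +0, -5), (-5, +5, +5), (-5, -3, +5)].
step 8: apply (-5, +5, +5) → (-15, 8, 16)
step 9: apply (-5, -3, +5) → (-20, 5, 21)
step 10: apply (+3, +0, -5) → (-17, 5, 16)

(-17, 5, 16)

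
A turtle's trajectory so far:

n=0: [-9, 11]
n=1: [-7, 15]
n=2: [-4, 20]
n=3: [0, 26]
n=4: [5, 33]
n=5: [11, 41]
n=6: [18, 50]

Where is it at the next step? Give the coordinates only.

[26, 60]

Taking differences between consecutive positions: [+2, +4], [+3, +5], [+4, +6], [+5, +7], [+6, +8], [+7, +9]. These grow by [+1, +1] each step.
step 7: [18, 50] + [+8, +10] → [26, 60]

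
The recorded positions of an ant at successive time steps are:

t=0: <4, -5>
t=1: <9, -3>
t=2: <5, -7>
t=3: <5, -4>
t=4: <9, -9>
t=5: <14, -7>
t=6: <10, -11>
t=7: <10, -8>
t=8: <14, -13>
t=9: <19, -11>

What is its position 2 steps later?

<15, -12>

The moves between consecutive positions are <+5, +2>, <-4, -4>, <+0, +3>, <+4, -5>, <+5, +2>, <-4, -4>, <+0, +3>, <+4, -5>, <+5, +2>; they repeat the 4-cycle [<+5, +2>, <-4, -4>, <+0, +3>, <+4, -5>].
step 10: apply <-4, -4> → <15, -15>
step 11: apply <+0, +3> → <15, -12>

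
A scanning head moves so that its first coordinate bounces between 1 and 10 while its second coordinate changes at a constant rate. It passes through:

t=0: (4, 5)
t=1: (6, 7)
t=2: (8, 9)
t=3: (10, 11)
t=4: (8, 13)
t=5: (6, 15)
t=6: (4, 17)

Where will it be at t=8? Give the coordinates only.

(2, 21)

The first coordinate travels 2 per step and bounces off the walls at 1 and 10.
  step 7: 4 → 2
  step 8: 2 → 2
The second coordinate changes by +2 each step: at step 8 it is 21.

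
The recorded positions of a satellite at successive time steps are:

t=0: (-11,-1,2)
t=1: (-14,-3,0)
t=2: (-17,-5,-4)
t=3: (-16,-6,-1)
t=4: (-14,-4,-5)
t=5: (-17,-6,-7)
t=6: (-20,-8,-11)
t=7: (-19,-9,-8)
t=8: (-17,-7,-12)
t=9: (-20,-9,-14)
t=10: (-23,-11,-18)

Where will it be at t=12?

Differencing gives (-3,-2,-2), (-3,-2,-4), (+1,-1,+3), (+2,+2,-4), (-3,-2,-2), (-3,-2,-4), (+1,-1,+3), (+2,+2,-4), (-3,-2,-2), (-3,-2,-4). This is the pattern (-3,-2,-2), (-3,-2,-4), (+1,-1,+3), (+2,+2,-4) repeated.
step 11: apply (+1,-1,+3) → (-22,-12,-15)
step 12: apply (+2,+2,-4) → (-20,-10,-19)

(-20,-10,-19)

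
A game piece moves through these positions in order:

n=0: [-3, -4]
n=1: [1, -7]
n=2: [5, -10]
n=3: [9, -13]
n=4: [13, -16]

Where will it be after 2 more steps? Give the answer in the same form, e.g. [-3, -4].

[21, -22]

The position changes by [+4, -3] every step.
step 5: [13, -16] + [+4, -3] → [17, -19]
step 6: [17, -19] + [+4, -3] → [21, -22]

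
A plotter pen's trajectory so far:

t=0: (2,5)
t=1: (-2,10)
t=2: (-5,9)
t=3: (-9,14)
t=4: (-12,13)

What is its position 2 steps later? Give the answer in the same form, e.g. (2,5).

(-19,17)

The moves between consecutive positions are (-4,+5), (-3,-1), (-4,+5), (-3,-1); they repeat the 2-cycle [(-4,+5), (-3,-1)].
step 5: apply (-4,+5) → (-16,18)
step 6: apply (-3,-1) → (-19,17)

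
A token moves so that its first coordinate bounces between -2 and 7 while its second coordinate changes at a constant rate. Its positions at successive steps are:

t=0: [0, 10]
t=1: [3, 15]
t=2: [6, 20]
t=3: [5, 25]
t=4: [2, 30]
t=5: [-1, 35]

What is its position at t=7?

The first coordinate reflects between -2 and 7, moving 3 per step.
  step 6: -1 → 0
  step 7: 0 → 3
The second coordinate changes by +5 each step: at step 7 it is 45.

[3, 45]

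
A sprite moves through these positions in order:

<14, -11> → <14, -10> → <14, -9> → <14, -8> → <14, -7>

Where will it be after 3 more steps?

<14, -4>

Each step adds <+0, +1> to the position.
step 5: <14, -7> + <+0, +1> → <14, -6>
step 6: <14, -6> + <+0, +1> → <14, -5>
step 7: <14, -5> + <+0, +1> → <14, -4>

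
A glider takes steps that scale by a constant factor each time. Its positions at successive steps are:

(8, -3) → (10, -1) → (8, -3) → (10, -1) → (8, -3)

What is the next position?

(10, -1)

Consecutive displacements (+2, +2), (-2, -2), (+2, +2), (-2, -2) scale by a factor of -1 each step.
step 5: (8, -3) + (+2, +2) → (10, -1)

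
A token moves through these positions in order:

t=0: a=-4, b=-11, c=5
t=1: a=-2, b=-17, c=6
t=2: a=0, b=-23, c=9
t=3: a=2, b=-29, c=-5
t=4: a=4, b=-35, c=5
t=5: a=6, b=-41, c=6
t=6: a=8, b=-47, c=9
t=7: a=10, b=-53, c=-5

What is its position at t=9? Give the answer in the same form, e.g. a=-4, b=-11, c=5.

a=14, b=-65, c=6

The a coordinate changes by +2 each step, so at step 9 it is -4 + 9·(2) = 14.
The b coordinate changes by -6 each step, so at step 9 it is -11 + 9·(-6) = -65.
The c coordinate repeats the cycle [5, 6, 9, -5] with period 4; step 9 mod 4 = 1, giving 6.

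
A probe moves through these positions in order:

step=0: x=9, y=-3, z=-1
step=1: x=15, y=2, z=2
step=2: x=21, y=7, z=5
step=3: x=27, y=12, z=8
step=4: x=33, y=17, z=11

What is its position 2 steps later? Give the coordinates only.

Constant displacement of (+6,+5,+3) per step.
step 5: x=33, y=17, z=11 + (+6,+5,+3) → x=39, y=22, z=14
step 6: x=39, y=22, z=14 + (+6,+5,+3) → x=45, y=27, z=17

x=45, y=27, z=17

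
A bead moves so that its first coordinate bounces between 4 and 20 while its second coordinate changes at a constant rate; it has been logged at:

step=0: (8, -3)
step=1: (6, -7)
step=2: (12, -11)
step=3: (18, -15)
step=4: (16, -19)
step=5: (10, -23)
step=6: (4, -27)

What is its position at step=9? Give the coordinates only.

(18, -39)

The first coordinate reflects between 4 and 20, moving 6 per step.
  step 7: 4 → 10
  step 8: 10 → 16
  step 9: 16 → 18
The second coordinate changes by -4 each step: at step 9 it is -39.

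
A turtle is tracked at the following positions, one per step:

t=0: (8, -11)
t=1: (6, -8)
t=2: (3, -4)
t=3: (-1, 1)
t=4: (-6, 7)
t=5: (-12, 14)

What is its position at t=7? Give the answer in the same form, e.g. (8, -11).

First differences are (-2, +3), (-3, +4), (-4, +5), (-5, +6), (-6, +7); their common second difference is (-1, +1) (constant acceleration).
step 6: (-12, 14) + (-7, +8) → (-19, 22)
step 7: (-19, 22) + (-8, +9) → (-27, 31)

(-27, 31)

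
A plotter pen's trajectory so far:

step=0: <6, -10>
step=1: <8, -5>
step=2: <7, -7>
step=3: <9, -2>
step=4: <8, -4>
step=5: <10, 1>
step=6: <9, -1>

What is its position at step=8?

<10, 2>

Differencing gives <+2, +5>, <-1, -2>, <+2, +5>, <-1, -2>, <+2, +5>, <-1, -2>. This is the pattern <+2, +5>, <-1, -2> repeated.
step 7: apply <+2, +5> → <11, 4>
step 8: apply <-1, -2> → <10, 2>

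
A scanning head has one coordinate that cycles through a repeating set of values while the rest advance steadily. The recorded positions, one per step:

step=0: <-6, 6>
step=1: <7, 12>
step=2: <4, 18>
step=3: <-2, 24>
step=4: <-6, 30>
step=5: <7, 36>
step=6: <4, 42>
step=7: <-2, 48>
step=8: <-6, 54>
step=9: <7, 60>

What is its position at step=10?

<4, 66>

The first coordinate repeats the cycle [-6, 7, 4, -2] with period 4; step 10 mod 4 = 2, giving 4.
The second coordinate changes by +6 each step, so at step 10 it is 6 + 10·(6) = 66.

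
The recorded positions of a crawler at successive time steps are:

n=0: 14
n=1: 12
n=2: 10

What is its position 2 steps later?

6

The position changes by -2 every step.
step 3: 10 − 2 → 8
step 4: 8 − 2 → 6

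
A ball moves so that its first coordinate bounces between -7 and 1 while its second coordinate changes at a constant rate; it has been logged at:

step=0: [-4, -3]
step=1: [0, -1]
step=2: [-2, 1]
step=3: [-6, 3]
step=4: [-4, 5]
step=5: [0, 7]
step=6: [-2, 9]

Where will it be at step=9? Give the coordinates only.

[0, 15]

The first coordinate travels 4 per step and bounces off the walls at -7 and 1.
  step 7: -2 → -6
  step 8: -6 → -4
  step 9: -4 → 0
The second coordinate changes by +2 each step: at step 9 it is 15.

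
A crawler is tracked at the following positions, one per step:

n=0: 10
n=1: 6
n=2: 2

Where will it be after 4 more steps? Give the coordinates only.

-14

Constant displacement of -4 per step.
step 3: 2 − 4 → -2
step 4: -2 − 4 → -6
step 5: -6 − 4 → -10
step 6: -10 − 4 → -14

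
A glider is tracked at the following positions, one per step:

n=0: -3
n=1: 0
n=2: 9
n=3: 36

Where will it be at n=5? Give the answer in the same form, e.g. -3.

360

Step-to-step displacements: +3, +9, +27; each is 3× the previous.
step 4: 36 + 81 → 117
step 5: 117 + 243 → 360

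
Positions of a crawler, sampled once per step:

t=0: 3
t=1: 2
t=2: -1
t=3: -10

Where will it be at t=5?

The jumps are -1, -3, -9 — a geometric progression with ratio 3.
step 4: -10 − 27 → -37
step 5: -37 − 81 → -118

-118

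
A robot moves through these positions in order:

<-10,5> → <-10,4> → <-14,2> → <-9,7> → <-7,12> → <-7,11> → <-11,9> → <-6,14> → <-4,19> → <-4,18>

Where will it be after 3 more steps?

The moves between consecutive positions are <+0,-1>, <-4,-2>, <+5,+5>, <+2,+5>, <+0,-1>, <-4,-2>, <+5,+5>, <+2,+5>, <+0,-1>; they repeat the 4-cycle [<+0,-1>, <-4,-2>, <+5,+5>, <+2,+5>].
step 10: apply <-4,-2> → <-8,16>
step 11: apply <+5,+5> → <-3,21>
step 12: apply <+2,+5> → <-1,26>

<-1,26>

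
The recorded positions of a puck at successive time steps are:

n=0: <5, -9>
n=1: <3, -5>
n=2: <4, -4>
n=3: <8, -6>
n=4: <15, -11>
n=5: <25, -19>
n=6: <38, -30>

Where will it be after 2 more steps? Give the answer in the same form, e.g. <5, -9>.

<73, -61>

First differences are <-2, +4>, <+1, +1>, <+4, -2>, <+7, -5>, <+10, -8>, <+13, -11>; their common second difference is <+3, -3> (constant acceleration).
step 7: <38, -30> + <+16, -14> → <54, -44>
step 8: <54, -44> + <+19, -17> → <73, -61>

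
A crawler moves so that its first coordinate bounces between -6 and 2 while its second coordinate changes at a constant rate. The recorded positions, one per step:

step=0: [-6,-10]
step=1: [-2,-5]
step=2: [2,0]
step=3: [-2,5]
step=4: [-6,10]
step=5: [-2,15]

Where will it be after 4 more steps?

The first coordinate reflects between -6 and 2, moving 4 per step.
  step 6: -2 → 2
  step 7: 2 → -2
  step 8: -2 → -6
  step 9: -6 → -2
The second coordinate changes by +5 each step: at step 9 it is 35.

[-2,35]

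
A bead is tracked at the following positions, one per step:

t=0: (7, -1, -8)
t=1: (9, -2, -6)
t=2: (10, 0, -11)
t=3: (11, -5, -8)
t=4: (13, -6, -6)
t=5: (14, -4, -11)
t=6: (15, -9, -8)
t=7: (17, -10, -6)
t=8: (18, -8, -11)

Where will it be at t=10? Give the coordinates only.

(21, -14, -6)

Differencing gives (+2, -1, +2), (+1, +2, -5), (+1, -5, +3), (+2, -1, +2), (+1, +2, -5), (+1, -5, +3), (+2, -1, +2), (+1, +2, -5). This is the pattern (+2, -1, +2), (+1, +2, -5), (+1, -5, +3) repeated.
step 9: apply (+1, -5, +3) → (19, -13, -8)
step 10: apply (+2, -1, +2) → (21, -14, -6)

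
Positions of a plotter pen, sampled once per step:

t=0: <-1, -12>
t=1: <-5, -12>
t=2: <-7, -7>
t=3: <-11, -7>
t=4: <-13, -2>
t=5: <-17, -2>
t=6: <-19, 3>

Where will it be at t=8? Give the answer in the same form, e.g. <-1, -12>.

Step-to-step displacements: <-4, +0>, <-2, +5>, <-4, +0>, <-2, +5>, <-4, +0>, <-2, +5> — a repeating cycle of length 2.
step 7: apply <-4, +0> → <-23, 3>
step 8: apply <-2, +5> → <-25, 8>

<-25, 8>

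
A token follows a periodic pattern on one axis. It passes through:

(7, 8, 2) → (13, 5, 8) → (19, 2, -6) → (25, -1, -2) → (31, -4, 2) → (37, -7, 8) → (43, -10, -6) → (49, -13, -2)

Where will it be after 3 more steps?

First: linear, +6 per step → 67 at step 10.
Second: linear, -3 per step → -22 at step 10.
Third: cycles through 2, 8, -6, -2 every 4 steps. Step 10 lands at position 2 of the cycle → -6.

(67, -22, -6)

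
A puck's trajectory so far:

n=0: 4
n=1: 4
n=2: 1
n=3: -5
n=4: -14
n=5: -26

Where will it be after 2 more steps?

First differences are +0, -3, -6, -9, -12; their common second difference is -3 (constant acceleration).
step 6: -26 − 15 → -41
step 7: -41 − 18 → -59

-59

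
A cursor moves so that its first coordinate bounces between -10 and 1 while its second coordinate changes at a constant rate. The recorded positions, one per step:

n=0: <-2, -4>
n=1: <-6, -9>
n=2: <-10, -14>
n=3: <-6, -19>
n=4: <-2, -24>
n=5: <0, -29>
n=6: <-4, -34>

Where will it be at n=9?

<-4, -49>

The first coordinate travels 4 per step and bounces off the walls at -10 and 1.
  step 7: -4 → -8
  step 8: -8 → -8
  step 9: -8 → -4
The second coordinate changes by -5 each step: at step 9 it is -49.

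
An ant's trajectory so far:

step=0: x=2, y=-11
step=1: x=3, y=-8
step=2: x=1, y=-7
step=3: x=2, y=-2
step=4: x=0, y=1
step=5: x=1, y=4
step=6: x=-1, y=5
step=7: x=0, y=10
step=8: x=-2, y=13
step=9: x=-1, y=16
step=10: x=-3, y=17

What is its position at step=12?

Differencing gives (+1,+3), (-2,+1), (+1,+5), (-2,+3), (+1,+3), (-2,+1), (+1,+5), (-2,+3), (+1,+3), (-2,+1). This is the pattern (+1,+3), (-2,+1), (+1,+5), (-2,+3) repeated.
step 11: apply (+1,+5) → x=-2, y=22
step 12: apply (-2,+3) → x=-4, y=25

x=-4, y=25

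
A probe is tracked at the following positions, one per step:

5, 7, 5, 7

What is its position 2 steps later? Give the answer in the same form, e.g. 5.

Consecutive displacements +2, -2, +2 scale by a factor of -1 each step.
step 4: 7 − 2 → 5
step 5: 5 + 2 → 7

7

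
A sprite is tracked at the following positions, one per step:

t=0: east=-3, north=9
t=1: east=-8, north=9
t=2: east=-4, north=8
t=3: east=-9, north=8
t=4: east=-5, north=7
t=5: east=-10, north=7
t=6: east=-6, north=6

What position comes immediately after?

The moves between consecutive positions are (-5, +0), (+4, -1), (-5, +0), (+4, -1), (-5, +0), (+4, -1); they repeat the 2-cycle [(-5, +0), (+4, -1)].
step 7: apply (-5, +0) → east=-11, north=6

east=-11, north=6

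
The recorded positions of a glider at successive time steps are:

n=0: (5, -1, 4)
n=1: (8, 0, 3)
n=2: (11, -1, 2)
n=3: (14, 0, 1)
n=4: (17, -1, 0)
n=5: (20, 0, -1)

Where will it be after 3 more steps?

The first coordinate changes by +3 each step, so at step 8 it is 5 + 8·(3) = 29.
The second coordinate repeats the cycle [-1, 0] with period 2; step 8 mod 2 = 0, giving -1.
The third coordinate changes by -1 each step, so at step 8 it is 4 + 8·(-1) = -4.

(29, -1, -4)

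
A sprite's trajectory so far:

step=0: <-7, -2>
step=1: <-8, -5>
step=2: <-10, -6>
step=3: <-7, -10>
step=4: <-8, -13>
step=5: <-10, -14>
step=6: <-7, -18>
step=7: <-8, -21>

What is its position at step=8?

<-10, -22>

Differencing gives <-1, -3>, <-2, -1>, <+3, -4>, <-1, -3>, <-2, -1>, <+3, -4>, <-1, -3>. This is the pattern <-1, -3>, <-2, -1>, <+3, -4> repeated.
step 8: apply <-2, -1> → <-10, -22>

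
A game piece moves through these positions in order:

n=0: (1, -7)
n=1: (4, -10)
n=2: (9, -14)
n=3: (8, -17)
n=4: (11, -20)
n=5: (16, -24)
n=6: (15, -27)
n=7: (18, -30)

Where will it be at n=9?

(22, -37)

Step-to-step displacements: (+3, -3), (+5, -4), (-1, -3), (+3, -3), (+5, -4), (-1, -3), (+3, -3) — a repeating cycle of length 3.
step 8: apply (+5, -4) → (23, -34)
step 9: apply (-1, -3) → (22, -37)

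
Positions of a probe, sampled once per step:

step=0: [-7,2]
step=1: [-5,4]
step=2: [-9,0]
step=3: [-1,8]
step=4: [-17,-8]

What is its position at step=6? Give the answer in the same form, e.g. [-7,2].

[-49,-40]

Step-to-step displacements: [+2,+2], [-4,-4], [+8,+8], [-16,-16]; each is -2× the previous.
step 5: [-17,-8] + [+32,+32] → [15,24]
step 6: [15,24] + [-64,-64] → [-49,-40]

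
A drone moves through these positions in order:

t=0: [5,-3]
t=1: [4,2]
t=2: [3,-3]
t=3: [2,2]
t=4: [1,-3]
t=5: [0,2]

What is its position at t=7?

The first coordinate changes by -1 each step, so at step 7 it is 5 + 7·(-1) = -2.
The second coordinate repeats the cycle [-3, 2] with period 2; step 7 mod 2 = 1, giving 2.

[-2,2]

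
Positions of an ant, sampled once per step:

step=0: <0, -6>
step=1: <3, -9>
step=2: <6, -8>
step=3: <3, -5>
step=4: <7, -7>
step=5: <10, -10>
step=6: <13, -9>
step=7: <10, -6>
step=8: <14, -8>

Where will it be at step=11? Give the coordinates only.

Differencing gives <+3, -3>, <+3, +1>, <-3, +3>, <+4, -2>, <+3, -3>, <+3, +1>, <-3, +3>, <+4, -2>. This is the pattern <+3, -3>, <+3, +1>, <-3, +3>, <+4, -2> repeated.
step 9: apply <+3, -3> → <17, -11>
step 10: apply <+3, +1> → <20, -10>
step 11: apply <-3, +3> → <17, -7>

<17, -7>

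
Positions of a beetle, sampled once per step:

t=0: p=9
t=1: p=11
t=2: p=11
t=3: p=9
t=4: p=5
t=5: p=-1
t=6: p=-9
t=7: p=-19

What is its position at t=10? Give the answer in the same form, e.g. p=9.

Taking differences between consecutive positions: +2, +0, -2, -4, -6, -8, -10. These grow by -2 each step.
step 8: -19 − 12 → p=-31
step 9: -31 − 14 → p=-45
step 10: -45 − 16 → p=-61

p=-61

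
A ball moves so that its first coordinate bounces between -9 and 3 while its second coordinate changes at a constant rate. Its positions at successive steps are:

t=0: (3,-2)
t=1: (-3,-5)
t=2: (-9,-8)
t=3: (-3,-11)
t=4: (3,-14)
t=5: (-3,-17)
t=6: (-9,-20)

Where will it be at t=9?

The first coordinate travels 6 per step and bounces off the walls at -9 and 3.
  step 7: -9 → -3
  step 8: -3 → 3
  step 9: 3 → -3
The second coordinate changes by -3 each step: at step 9 it is -29.

(-3,-29)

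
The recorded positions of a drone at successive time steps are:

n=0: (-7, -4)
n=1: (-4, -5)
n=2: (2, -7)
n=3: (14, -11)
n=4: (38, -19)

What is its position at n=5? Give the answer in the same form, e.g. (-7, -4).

(86, -35)

The jumps are (+3, -1), (+6, -2), (+12, -4), (+24, -8) — a geometric progression with ratio 2.
step 5: (38, -19) + (+48, -16) → (86, -35)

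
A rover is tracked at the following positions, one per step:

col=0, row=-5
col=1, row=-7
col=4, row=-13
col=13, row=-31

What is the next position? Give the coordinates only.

col=40, row=-85

The jumps are (+1, -2), (+3, -6), (+9, -18) — a geometric progression with ratio 3.
step 4: col=13, row=-31 + (+27, -54) → col=40, row=-85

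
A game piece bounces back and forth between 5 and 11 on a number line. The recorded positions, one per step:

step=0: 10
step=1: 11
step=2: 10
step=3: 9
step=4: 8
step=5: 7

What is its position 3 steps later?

The value reflects between 5 and 11, moving 1 per step.
  step 6: 7 → 6
  step 7: 6 → 5
  step 8: 5 → 6

6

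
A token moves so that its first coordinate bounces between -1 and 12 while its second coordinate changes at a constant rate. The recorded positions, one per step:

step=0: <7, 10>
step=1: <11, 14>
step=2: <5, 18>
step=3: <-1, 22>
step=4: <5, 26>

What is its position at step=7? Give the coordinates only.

The first coordinate reflects between -1 and 12, moving 6 per step.
  step 5: 5 → 11
  step 6: 11 → 7
  step 7: 7 → 1
The second coordinate changes by +4 each step: at step 7 it is 38.

<1, 38>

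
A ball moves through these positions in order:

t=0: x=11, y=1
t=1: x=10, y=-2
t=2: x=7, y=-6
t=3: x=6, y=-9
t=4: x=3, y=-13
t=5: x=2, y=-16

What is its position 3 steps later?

x=-5, y=-27

Differencing gives (-1, -3), (-3, -4), (-1, -3), (-3, -4), (-1, -3). This is the pattern (-1, -3), (-3, -4) repeated.
step 6: apply (-3, -4) → x=-1, y=-20
step 7: apply (-1, -3) → x=-2, y=-23
step 8: apply (-3, -4) → x=-5, y=-27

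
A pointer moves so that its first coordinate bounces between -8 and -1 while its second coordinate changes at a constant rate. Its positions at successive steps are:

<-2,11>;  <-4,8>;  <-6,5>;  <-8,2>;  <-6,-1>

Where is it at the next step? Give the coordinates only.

The first coordinate reflects between -8 and -1, moving 2 per step.
  step 5: -6 → -4
The second coordinate changes by -3 each step: at step 5 it is -4.

<-4,-4>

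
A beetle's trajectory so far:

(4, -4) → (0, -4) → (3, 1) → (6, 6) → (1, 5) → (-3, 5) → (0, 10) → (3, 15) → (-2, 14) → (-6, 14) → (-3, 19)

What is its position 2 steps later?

(-5, 23)

Step-to-step displacements: (-4, +0), (+3, +5), (+3, +5), (-5, -1), (-4, +0), (+3, +5), (+3, +5), (-5, -1), (-4, +0), (+3, +5) — a repeating cycle of length 4.
step 11: apply (+3, +5) → (0, 24)
step 12: apply (-5, -1) → (-5, 23)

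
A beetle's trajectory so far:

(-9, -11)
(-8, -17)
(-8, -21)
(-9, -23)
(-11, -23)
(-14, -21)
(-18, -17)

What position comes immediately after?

(-23, -11)

First differences are (+1, -6), (+0, -4), (-1, -2), (-2, +0), (-3, +2), (-4, +4); their common second difference is (-1, +2) (constant acceleration).
step 7: (-18, -17) + (-5, +6) → (-23, -11)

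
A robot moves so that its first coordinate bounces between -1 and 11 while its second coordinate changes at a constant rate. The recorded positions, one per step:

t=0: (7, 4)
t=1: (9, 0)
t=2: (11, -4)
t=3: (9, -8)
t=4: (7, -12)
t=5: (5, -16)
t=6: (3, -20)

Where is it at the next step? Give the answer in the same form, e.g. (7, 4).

The first coordinate reflects between -1 and 11, moving 2 per step.
  step 7: 3 → 1
The second coordinate changes by -4 each step: at step 7 it is -24.

(1, -24)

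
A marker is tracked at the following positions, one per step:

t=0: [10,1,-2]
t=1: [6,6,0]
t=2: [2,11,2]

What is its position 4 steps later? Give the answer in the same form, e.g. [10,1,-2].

[-14,31,10]

The position changes by [-4,+5,+2] every step.
step 3: [2,11,2] + [-4,+5,+2] → [-2,16,4]
step 4: [-2,16,4] + [-4,+5,+2] → [-6,21,6]
step 5: [-6,21,6] + [-4,+5,+2] → [-10,26,8]
step 6: [-10,26,8] + [-4,+5,+2] → [-14,31,10]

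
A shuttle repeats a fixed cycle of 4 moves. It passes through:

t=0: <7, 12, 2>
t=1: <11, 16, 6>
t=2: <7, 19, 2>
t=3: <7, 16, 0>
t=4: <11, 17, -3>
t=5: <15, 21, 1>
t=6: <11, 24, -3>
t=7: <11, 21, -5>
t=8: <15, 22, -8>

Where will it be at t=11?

Differencing gives <+4, +4, +4>, <-4, +3, -4>, <+0, -3, -2>, <+4, +1, -3>, <+4, +4, +4>, <-4, +3, -4>, <+0, -3, -2>, <+4, +1, -3>. This is the pattern <+4, +4, +4>, <-4, +3, -4>, <+0, -3, -2>, <+4, +1, -3> repeated.
step 9: apply <+4, +4, +4> → <19, 26, -4>
step 10: apply <-4, +3, -4> → <15, 29, -8>
step 11: apply <+0, -3, -2> → <15, 26, -10>

<15, 26, -10>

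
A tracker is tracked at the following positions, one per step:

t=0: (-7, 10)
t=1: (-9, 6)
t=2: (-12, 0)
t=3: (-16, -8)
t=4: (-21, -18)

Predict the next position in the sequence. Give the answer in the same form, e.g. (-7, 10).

Successive displacements: (-2, -4), (-3, -6), (-4, -8), (-5, -10) — each changes by (-1, -2).
step 5: (-21, -18) + (-6, -12) → (-27, -30)

(-27, -30)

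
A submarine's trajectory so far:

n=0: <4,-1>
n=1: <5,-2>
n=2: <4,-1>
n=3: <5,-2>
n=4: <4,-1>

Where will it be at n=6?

The jumps are <+1,-1>, <-1,+1>, <+1,-1>, <-1,+1> — a geometric progression with ratio -1.
step 5: <4,-1> + <+1,-1> → <5,-2>
step 6: <5,-2> + <-1,+1> → <4,-1>

<4,-1>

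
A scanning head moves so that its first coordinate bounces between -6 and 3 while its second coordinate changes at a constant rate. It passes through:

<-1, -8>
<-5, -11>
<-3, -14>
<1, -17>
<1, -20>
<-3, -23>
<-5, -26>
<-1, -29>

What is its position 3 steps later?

The first coordinate reflects between -6 and 3, moving 4 per step.
  step 8: -1 → 3
  step 9: 3 → -1
  step 10: -1 → -5
The second coordinate changes by -3 each step: at step 10 it is -38.

<-5, -38>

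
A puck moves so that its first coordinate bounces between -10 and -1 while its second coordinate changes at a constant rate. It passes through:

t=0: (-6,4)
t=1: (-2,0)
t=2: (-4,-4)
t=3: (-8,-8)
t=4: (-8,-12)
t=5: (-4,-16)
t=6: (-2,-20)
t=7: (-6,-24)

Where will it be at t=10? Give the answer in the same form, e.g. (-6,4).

(-2,-36)

The first coordinate travels 4 per step and bounces off the walls at -10 and -1.
  step 8: -6 → -10
  step 9: -10 → -6
  step 10: -6 → -2
The second coordinate changes by -4 each step: at step 10 it is -36.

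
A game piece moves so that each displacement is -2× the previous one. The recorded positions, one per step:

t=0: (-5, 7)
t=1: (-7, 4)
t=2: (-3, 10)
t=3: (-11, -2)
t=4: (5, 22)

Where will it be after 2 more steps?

(37, 70)

Consecutive displacements (-2, -3), (+4, +6), (-8, -12), (+16, +24) scale by a factor of -2 each step.
step 5: (5, 22) + (-32, -48) → (-27, -26)
step 6: (-27, -26) + (+64, +96) → (37, 70)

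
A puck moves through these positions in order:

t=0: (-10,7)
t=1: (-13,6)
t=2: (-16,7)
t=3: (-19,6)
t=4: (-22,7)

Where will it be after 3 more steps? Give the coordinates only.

(-31,6)

The first coordinate changes by -3 each step, so at step 7 it is -10 + 7·(-3) = -31.
The second coordinate repeats the cycle [7, 6] with period 2; step 7 mod 2 = 1, giving 6.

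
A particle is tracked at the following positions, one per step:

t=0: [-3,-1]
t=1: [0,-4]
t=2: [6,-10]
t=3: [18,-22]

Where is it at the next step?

[42,-46]

The jumps are [+3,-3], [+6,-6], [+12,-12] — a geometric progression with ratio 2.
step 4: [18,-22] + [+24,-24] → [42,-46]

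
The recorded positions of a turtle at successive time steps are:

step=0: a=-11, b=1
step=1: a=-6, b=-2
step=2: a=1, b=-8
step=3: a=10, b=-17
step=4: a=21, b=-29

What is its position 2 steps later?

a=49, b=-62

Taking differences between consecutive positions: (+5, -3), (+7, -6), (+9, -9), (+11, -12). These grow by (+2, -3) each step.
step 5: a=21, b=-29 + (+13, -15) → a=34, b=-44
step 6: a=34, b=-44 + (+15, -18) → a=49, b=-62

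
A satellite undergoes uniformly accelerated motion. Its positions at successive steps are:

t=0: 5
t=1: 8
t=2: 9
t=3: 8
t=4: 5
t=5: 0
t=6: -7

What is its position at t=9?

First differences are +3, +1, -1, -3, -5, -7; their common second difference is -2 (constant acceleration).
step 7: -7 − 9 → -16
step 8: -16 − 11 → -27
step 9: -27 − 13 → -40

-40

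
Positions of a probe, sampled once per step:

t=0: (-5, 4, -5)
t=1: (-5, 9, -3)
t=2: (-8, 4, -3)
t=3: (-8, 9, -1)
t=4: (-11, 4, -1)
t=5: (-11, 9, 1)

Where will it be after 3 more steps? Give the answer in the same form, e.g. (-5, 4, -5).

Differencing gives (+0, +5, +2), (-3, -5, +0), (+0, +5, +2), (-3, -5, +0), (+0, +5, +2). This is the pattern (+0, +5, +2), (-3, -5, +0) repeated.
step 6: apply (-3, -5, +0) → (-14, 4, 1)
step 7: apply (+0, +5, +2) → (-14, 9, 3)
step 8: apply (-3, -5, +0) → (-17, 4, 3)

(-17, 4, 3)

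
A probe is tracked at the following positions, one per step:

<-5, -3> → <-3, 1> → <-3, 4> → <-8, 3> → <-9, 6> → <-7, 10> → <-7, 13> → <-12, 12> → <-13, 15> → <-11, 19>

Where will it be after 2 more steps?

The moves between consecutive positions are <+2, +4>, <+0, +3>, <-5, -1>, <-1, +3>, <+2, +4>, <+0, +3>, <-5, -1>, <-1, +3>, <+2, +4>; they repeat the 4-cycle [<+2, +4>, <+0, +3>, <-5, -1>, <-1, +3>].
step 10: apply <+0, +3> → <-11, 22>
step 11: apply <-5, -1> → <-16, 21>

<-16, 21>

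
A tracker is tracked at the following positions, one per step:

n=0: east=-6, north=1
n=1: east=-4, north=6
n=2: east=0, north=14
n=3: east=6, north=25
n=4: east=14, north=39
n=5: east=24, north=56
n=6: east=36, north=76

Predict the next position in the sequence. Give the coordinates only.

First differences are (+2, +5), (+4, +8), (+6, +11), (+8, +14), (+10, +17), (+12, +20); their common second difference is (+2, +3) (constant acceleration).
step 7: east=36, north=76 + (+14, +23) → east=50, north=99

east=50, north=99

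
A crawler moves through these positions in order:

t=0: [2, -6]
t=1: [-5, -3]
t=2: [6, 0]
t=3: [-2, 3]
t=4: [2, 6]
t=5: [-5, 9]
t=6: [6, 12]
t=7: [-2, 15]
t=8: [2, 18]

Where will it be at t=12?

[2, 30]

The first coordinate repeats the cycle [2, -5, 6, -2] with period 4; step 12 mod 4 = 0, giving 2.
The second coordinate changes by +3 each step, so at step 12 it is -6 + 12·(3) = 30.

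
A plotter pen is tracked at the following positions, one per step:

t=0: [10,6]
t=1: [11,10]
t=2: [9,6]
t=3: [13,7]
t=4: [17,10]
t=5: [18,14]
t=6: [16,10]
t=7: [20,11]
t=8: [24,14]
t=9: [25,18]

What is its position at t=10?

Differencing gives [+1,+4], [-2,-4], [+4,+1], [+4,+3], [+1,+4], [-2,-4], [+4,+1], [+4,+3], [+1,+4]. This is the pattern [+1,+4], [-2,-4], [+4,+1], [+4,+3] repeated.
step 10: apply [-2,-4] → [23,14]

[23,14]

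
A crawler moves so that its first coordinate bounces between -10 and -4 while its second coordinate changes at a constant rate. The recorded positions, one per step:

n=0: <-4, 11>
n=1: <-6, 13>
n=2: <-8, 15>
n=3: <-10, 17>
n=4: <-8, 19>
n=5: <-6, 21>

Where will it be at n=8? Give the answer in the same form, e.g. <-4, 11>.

The first coordinate travels 2 per step and bounces off the walls at -10 and -4.
  step 6: -6 → -4
  step 7: -4 → -6
  step 8: -6 → -8
The second coordinate changes by +2 each step: at step 8 it is 27.

<-8, 27>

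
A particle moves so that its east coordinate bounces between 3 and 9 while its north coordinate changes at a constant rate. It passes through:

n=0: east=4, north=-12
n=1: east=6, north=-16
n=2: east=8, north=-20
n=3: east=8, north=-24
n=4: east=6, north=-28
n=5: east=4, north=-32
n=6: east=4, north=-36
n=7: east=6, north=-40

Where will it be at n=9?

The east coordinate travels 2 per step and bounces off the walls at 3 and 9.
  step 8: 6 → 8
  step 9: 8 → 8
The north coordinate changes by -4 each step: at step 9 it is -48.

east=8, north=-48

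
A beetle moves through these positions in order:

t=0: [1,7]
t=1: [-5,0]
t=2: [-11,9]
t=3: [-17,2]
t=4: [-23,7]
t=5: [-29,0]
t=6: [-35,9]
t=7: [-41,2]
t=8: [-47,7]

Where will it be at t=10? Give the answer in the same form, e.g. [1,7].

The first coordinate changes by -6 each step, so at step 10 it is 1 + 10·(-6) = -59.
The second coordinate repeats the cycle [7, 0, 9, 2] with period 4; step 10 mod 4 = 2, giving 9.

[-59,9]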